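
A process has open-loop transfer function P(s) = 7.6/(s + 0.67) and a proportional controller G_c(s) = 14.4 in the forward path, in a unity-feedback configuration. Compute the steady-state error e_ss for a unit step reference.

The loop is type 0. Static position error constant K_pos = G_c(0)·P(0) = 14.4·11.34 = 163.3.
Steady-state error to a unit step: e_ss = 1/(1+K_pos) = 1/164.3 = 0.00608.

0.00608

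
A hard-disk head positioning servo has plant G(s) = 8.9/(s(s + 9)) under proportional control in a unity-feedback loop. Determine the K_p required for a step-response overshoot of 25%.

From %OS = 100·exp(−πζ/√(1−ζ²)) = 25%, ζ = −ln(0.25)/√(π²+ln²(0.25)) = 0.4037.
Characteristic equation s² + 9s + 8.9K_p = 0 gives ζ = 9/(2√(8.9K_p)).
Setting ζ = 0.4037: √(8.9K_p) = 9/(2·0.4037) = 11.15, so K_p = 124.2/8.9 = 14.

K_p = 14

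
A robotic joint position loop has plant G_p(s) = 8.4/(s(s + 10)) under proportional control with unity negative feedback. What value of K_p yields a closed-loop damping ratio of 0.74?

K_p = 5.43

Closed-loop characteristic equation: s² + 10s + K_p·8.4 = 0.
So ω_n = √(8.4K_p) and 2ζω_n = 10, giving ζ = 10/(2√(8.4K_p)).
Setting ζ = 0.74: √(8.4K_p) = 10/(2·0.74) = 6.757, so K_p = 45.65/8.4 = 5.43.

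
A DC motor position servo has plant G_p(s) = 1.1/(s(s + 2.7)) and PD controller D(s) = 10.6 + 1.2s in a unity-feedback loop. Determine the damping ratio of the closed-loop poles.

Forward path: (10.6 + 1.2s)·1.1/(s(s+2.7)). The closed-loop characteristic equation is s² + (2.7 + 1.1·1.2)s + 1.1·10.6 = 0.
That is s² + 4.02s + 11.66 = 0, so ω_n = 3.415 rad/s and ζ = 4.02/(2·3.415) = 0.5886.

ζ = 0.589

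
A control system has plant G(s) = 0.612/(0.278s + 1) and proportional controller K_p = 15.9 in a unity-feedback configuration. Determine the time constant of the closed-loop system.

τ = 0.0259 s

Closed loop: T(s) = K_p·G/(1+K_p·G) = 9.731/(0.278s + 1 + 9.731), with pole at s = −(1 + 9.731)/0.278 = −38.6.
Closed-loop time constant τ = 1/38.6 = 0.0259 s.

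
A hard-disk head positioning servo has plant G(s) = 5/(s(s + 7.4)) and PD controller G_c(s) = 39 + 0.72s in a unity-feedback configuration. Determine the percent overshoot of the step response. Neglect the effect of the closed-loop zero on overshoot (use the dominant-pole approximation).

Forward path: (39 + 0.72s)·5/(s(s+7.4)). The closed-loop characteristic equation is s² + (7.4 + 5·0.72)s + 5·39 = 0.
That is s² + 11s + 195 = 0, so ω_n = 13.96 rad/s and ζ = 11/(2·13.96) = 0.3939.
%OS = 100·exp(−πζ/√(1−ζ²)) = 26%.

26%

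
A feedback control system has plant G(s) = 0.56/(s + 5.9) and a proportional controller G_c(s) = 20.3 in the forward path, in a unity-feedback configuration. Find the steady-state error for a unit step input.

0.342

The loop is type 0. Static position error constant K_pos = G_c(0)·G(0) = 20.3·0.09492 = 1.927.
Steady-state error to a unit step: e_ss = 1/(1+K_pos) = 1/2.927 = 0.342.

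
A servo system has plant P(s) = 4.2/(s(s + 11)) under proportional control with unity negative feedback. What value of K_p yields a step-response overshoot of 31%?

K_p = 59

From %OS = 100·exp(−πζ/√(1−ζ²)) = 31%, ζ = −ln(0.31)/√(π²+ln²(0.31)) = 0.3493.
Characteristic equation s² + 11s + 4.2K_p = 0 gives ζ = 11/(2√(4.2K_p)).
Setting ζ = 0.3493: √(4.2K_p) = 11/(2·0.3493) = 15.75, so K_p = 247.9/4.2 = 59.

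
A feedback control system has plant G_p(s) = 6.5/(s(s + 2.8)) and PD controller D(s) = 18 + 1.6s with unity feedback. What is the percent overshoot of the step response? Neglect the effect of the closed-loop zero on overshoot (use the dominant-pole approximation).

Forward path: (18 + 1.6s)·6.5/(s(s+2.8)). The closed-loop characteristic equation is s² + (2.8 + 6.5·1.6)s + 6.5·18 = 0.
That is s² + 13.2s + 117 = 0, so ω_n = 10.82 rad/s and ζ = 13.2/(2·10.82) = 0.6102.
%OS = 100·exp(−πζ/√(1−ζ²)) = 8.9%.

8.9%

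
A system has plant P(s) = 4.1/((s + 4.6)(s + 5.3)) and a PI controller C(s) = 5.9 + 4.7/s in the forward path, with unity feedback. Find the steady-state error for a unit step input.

The open loop C(s)P(s) has a pole at the origin (type 1), so the static position error constant is infinite and e_ss = 1/(1+∞) = 0.

0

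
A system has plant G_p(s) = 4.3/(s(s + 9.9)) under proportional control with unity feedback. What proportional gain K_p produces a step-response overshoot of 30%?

K_p = 44.5

From %OS = 100·exp(−πζ/√(1−ζ²)) = 30%, ζ = −ln(0.3)/√(π²+ln²(0.3)) = 0.3579.
Characteristic equation s² + 9.9s + 4.3K_p = 0 gives ζ = 9.9/(2√(4.3K_p)).
Setting ζ = 0.3579: √(4.3K_p) = 9.9/(2·0.3579) = 13.83, so K_p = 191.3/4.3 = 44.5.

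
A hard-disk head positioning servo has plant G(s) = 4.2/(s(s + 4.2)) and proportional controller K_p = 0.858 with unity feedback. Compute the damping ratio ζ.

The closed-loop denominator is s(s+4.2) + 0.858·4.2 = s² + 4.2s + 3.604.
So ω_n² = 3.604 ⇒ ω_n = 1.898 rad/s, and ζ = 4.2/(2ω_n) = 1.11.

ζ = 1.11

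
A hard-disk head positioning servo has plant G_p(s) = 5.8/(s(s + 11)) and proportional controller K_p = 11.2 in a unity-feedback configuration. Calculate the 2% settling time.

T_s ≈ 0.727 s

The closed-loop denominator s² + 11s + 64.96 gives ω_n = √64.96 = 8.06 and ζ = 11/(2ω_n) = 0.6824.
2% settling time T_s ≈ 4/(ζω_n) = 4/5.5 = 0.727 s.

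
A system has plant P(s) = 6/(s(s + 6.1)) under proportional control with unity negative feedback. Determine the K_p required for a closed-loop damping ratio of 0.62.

K_p = 4.03

Closed-loop characteristic equation: s² + 6.1s + K_p·6 = 0.
So ω_n = √(6K_p) and 2ζω_n = 6.1, giving ζ = 6.1/(2√(6K_p)).
Setting ζ = 0.62: √(6K_p) = 6.1/(2·0.62) = 4.919, so K_p = 24.2/6 = 4.03.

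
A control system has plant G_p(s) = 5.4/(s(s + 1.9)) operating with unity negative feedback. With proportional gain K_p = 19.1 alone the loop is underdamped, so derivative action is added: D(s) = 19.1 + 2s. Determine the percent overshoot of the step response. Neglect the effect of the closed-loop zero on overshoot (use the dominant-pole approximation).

8.07%

Forward path: (19.1 + 2s)·5.4/(s(s+1.9)). The closed-loop characteristic equation is s² + (1.9 + 5.4·2)s + 5.4·19.1 = 0.
That is s² + 12.7s + 103.1 = 0, so ω_n = 10.16 rad/s and ζ = 12.7/(2·10.16) = 0.6253.
%OS = 100·exp(−πζ/√(1−ζ²)) = 8.07%.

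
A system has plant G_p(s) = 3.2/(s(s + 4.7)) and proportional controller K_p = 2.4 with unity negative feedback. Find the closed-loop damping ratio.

ζ = 0.848

With unity feedback the closed-loop characteristic equation is s² + 4.7s + 2.4·3.2 = s² + 4.7s + 7.68 = 0.
Matching s² + 2ζω_n s + ω_n²: ω_n = √7.68 = 2.771 rad/s and 2ζω_n = 4.7, so ζ = 4.7/(2·2.771) = 0.848.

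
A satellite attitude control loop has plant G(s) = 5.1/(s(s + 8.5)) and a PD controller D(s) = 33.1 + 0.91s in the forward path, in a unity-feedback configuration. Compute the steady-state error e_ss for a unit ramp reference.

0.0504

The loop has one pole at the origin (type 1). Velocity error constant K_v = lim_{s→0} s·D(s)G(s) = 33.1·5.1/8.5 = 19.86.
Steady-state error to a unit ramp: e_ss = 1/K_v = 0.0504.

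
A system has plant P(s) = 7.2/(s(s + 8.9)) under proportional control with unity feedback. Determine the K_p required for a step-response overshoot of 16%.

K_p = 10.8

From %OS = 100·exp(−πζ/√(1−ζ²)) = 16%, ζ = −ln(0.16)/√(π²+ln²(0.16)) = 0.5039.
Characteristic equation s² + 8.9s + 7.2K_p = 0 gives ζ = 8.9/(2√(7.2K_p)).
Setting ζ = 0.5039: √(7.2K_p) = 8.9/(2·0.5039) = 8.832, so K_p = 78/7.2 = 10.8.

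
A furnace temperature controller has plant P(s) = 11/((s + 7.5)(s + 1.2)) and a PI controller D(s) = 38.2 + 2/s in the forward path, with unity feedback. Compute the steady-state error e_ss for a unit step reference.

0

The open loop D(s)P(s) has a pole at the origin (type 1), so the static position error constant is infinite and e_ss = 1/(1+∞) = 0.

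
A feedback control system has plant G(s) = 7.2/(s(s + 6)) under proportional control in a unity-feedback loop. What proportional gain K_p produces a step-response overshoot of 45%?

K_p = 20.6

From %OS = 100·exp(−πζ/√(1−ζ²)) = 45%, ζ = −ln(0.45)/√(π²+ln²(0.45)) = 0.2463.
Characteristic equation s² + 6s + 7.2K_p = 0 gives ζ = 6/(2√(7.2K_p)).
Setting ζ = 0.2463: √(7.2K_p) = 6/(2·0.2463) = 12.18, so K_p = 148.3/7.2 = 20.6.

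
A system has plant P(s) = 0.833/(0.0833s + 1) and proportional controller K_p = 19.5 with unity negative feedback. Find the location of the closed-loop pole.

s = -207

Closed loop: T(s) = K_p·P/(1+K_p·P) = 16.24/(0.0833s + 1 + 16.24), with pole at s = −(1 + 16.24)/0.0833 = −207.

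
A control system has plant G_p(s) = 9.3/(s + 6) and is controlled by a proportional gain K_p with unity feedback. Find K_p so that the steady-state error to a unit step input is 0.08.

Steady-state error for a unit step on this type-0 loop is 1/(1 + K_p·G_p(0)).
G_p(0) = 1.55. Require 1/(1 + K_p·1.55) = 0.08, so 1 + 1.55·K_p = 12.5.
K_p = (12.5 − 1)/1.55 = 7.42.

K_p = 7.42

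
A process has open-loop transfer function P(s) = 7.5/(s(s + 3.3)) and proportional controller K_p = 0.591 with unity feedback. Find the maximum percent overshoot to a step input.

1.9%

Closed-loop characteristic equation: s² + 3.3s + 4.433 = 0, so ω_n = 2.105 rad/s and ζ = 3.3/(2·2.105) = 0.7837.
%OS = 100·exp(−πζ/√(1−ζ²)) = 100·exp(−π·0.7837/√0.3858) = 1.9%.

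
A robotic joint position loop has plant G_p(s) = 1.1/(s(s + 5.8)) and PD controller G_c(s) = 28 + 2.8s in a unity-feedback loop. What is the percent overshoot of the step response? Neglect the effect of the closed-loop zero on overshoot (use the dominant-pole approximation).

Forward path: (28 + 2.8s)·1.1/(s(s+5.8)). The closed-loop characteristic equation is s² + (5.8 + 1.1·2.8)s + 1.1·28 = 0.
That is s² + 8.88s + 30.8 = 0, so ω_n = 5.55 rad/s and ζ = 8.88/(2·5.55) = 0.8.
%OS = 100·exp(−πζ/√(1−ζ²)) = 1.52%.

1.52%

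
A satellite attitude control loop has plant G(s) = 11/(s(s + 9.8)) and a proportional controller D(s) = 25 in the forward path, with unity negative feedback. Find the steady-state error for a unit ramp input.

The loop has one pole at the origin (type 1). Velocity error constant K_v = lim_{s→0} s·D(s)G(s) = 25·11/9.8 = 28.06.
Steady-state error to a unit ramp: e_ss = 1/K_v = 0.0356.

0.0356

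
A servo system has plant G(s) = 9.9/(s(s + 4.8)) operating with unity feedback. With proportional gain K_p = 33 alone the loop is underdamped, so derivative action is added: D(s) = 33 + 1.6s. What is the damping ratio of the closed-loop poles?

ζ = 0.571

Forward path: (33 + 1.6s)·9.9/(s(s+4.8)). The closed-loop characteristic equation is s² + (4.8 + 9.9·1.6)s + 9.9·33 = 0.
That is s² + 20.64s + 326.7 = 0, so ω_n = 18.07 rad/s and ζ = 20.64/(2·18.07) = 0.571.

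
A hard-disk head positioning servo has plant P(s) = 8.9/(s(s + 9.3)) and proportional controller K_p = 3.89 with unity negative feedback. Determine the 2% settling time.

T_s ≈ 0.86 s

From 1 + K_pP(s) = 0: s² + 9.3s + 34.62 = 0 ⇒ ω_n = 5.884, ζ = 0.7903.
2% settling time T_s ≈ 4/(ζω_n) = 4/4.65 = 0.86 s.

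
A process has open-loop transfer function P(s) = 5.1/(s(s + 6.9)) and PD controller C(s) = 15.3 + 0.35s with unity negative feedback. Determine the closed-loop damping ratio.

ζ = 0.492

Forward path: (15.3 + 0.35s)·5.1/(s(s+6.9)). The closed-loop characteristic equation is s² + (6.9 + 5.1·0.35)s + 5.1·15.3 = 0.
That is s² + 8.685s + 78.03 = 0, so ω_n = 8.833 rad/s and ζ = 8.685/(2·8.833) = 0.4916.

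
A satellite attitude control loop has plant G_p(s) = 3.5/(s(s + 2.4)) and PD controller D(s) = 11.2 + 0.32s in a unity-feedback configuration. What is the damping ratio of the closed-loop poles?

ζ = 0.281

Forward path: (11.2 + 0.32s)·3.5/(s(s+2.4)). The closed-loop characteristic equation is s² + (2.4 + 3.5·0.32)s + 3.5·11.2 = 0.
That is s² + 3.52s + 39.2 = 0, so ω_n = 6.261 rad/s and ζ = 3.52/(2·6.261) = 0.2811.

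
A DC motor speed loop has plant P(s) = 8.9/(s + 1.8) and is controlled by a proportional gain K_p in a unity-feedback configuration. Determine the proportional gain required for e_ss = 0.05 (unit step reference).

K_p = 3.84

The loop is type 0, so e_ss(step) = 1/(1 + K_pos) with K_pos = K_p·P(0).
P(0) = 4.944. Require 1/(1 + K_p·4.944) = 0.05, so 1 + 4.944·K_p = 20.
K_p = (20 − 1)/4.944 = 3.84.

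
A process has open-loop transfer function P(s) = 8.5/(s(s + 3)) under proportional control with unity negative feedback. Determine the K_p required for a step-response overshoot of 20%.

K_p = 1.27

From %OS = 100·exp(−πζ/√(1−ζ²)) = 20%, ζ = −ln(0.2)/√(π²+ln²(0.2)) = 0.4559.
Characteristic equation s² + 3s + 8.5K_p = 0 gives ζ = 3/(2√(8.5K_p)).
Setting ζ = 0.4559: √(8.5K_p) = 3/(2·0.4559) = 3.29, so K_p = 10.82/8.5 = 1.27.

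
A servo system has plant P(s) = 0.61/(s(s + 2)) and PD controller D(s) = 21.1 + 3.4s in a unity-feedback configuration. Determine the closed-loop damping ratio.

Forward path: (21.1 + 3.4s)·0.61/(s(s+2)). The closed-loop characteristic equation is s² + (2 + 0.61·3.4)s + 0.61·21.1 = 0.
That is s² + 4.074s + 12.87 = 0, so ω_n = 3.588 rad/s and ζ = 4.074/(2·3.588) = 0.5678.

ζ = 0.568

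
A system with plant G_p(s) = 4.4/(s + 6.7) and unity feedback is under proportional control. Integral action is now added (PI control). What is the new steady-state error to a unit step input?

The integrator makes K_pos = lim_{s→0} C(s)G(s) infinite, so e_ss = 1/(1+K_pos) = 0.

0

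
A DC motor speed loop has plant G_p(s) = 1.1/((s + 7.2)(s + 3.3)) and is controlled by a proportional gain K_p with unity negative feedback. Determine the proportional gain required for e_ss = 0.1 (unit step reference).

K_p = 194

For a type-0 loop with proportional control, e_ss = 1/(1 + K_p·G_p(0)).
G_p(0) = 0.0463. Require 1/(1 + K_p·0.0463) = 0.1, so 1 + 0.0463·K_p = 10.
K_p = (10 − 1)/0.0463 = 194.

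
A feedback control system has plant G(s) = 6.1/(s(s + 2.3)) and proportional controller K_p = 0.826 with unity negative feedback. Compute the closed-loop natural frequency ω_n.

With unity feedback the closed-loop characteristic equation is s² + 2.3s + 0.826·6.1 = s² + 2.3s + 5.039 = 0.
Matching s² + 2ζω_n s + ω_n²: ω_n = √5.039 = 2.245 rad/s and 2ζω_n = 2.3, so ζ = 2.3/(2·2.245) = 0.512.

ω_n = 2.24 rad/s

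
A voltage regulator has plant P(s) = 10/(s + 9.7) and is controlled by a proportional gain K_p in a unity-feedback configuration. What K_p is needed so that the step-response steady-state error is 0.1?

Steady-state error for a unit step on this type-0 loop is 1/(1 + K_p·P(0)).
P(0) = 1.031. Require 1/(1 + K_p·1.031) = 0.1, so 1 + 1.031·K_p = 10.
K_p = (10 − 1)/1.031 = 8.73.

K_p = 8.73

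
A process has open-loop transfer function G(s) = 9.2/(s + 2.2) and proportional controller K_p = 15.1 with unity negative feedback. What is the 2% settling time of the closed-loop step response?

Closed-loop transfer function: T(s) = K_p·G(s)/(1 + K_p·G(s)) = 138.9/(s + 2.2 + 138.9) = 138.9/(s + 141.1).
Time constant τ = 1/141.1 = 0.007086 s, so the 2% settling time is about 4τ = 0.0283 s.

T_s ≈ 0.0283 s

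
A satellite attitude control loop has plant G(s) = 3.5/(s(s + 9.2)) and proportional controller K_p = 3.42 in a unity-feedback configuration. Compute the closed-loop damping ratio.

The closed-loop denominator is s(s+9.2) + 3.42·3.5 = s² + 9.2s + 11.97.
So ω_n² = 11.97 ⇒ ω_n = 3.46 rad/s, and ζ = 9.2/(2ω_n) = 1.33.

ζ = 1.33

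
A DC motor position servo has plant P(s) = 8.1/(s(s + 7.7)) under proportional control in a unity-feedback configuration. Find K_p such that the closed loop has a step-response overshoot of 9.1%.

From %OS = 100·exp(−πζ/√(1−ζ²)) = 9.1%, ζ = −ln(0.091)/√(π²+ln²(0.091)) = 0.6066.
Characteristic equation s² + 7.7s + 8.1K_p = 0 gives ζ = 7.7/(2√(8.1K_p)).
Setting ζ = 0.6066: √(8.1K_p) = 7.7/(2·0.6066) = 6.347, so K_p = 40.29/8.1 = 4.97.

K_p = 4.97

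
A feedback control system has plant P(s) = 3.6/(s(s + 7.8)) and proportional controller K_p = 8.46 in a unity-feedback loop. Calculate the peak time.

The closed-loop denominator s² + 7.8s + 30.46 gives ω_n = √30.46 = 5.519 and ζ = 7.8/(2ω_n) = 0.7067.
Damped frequency ω_d = ω_n√(1−ζ²) = 3.905 rad/s, so peak time T_p = π/ω_d = 0.805 s.

T_p = 0.805 s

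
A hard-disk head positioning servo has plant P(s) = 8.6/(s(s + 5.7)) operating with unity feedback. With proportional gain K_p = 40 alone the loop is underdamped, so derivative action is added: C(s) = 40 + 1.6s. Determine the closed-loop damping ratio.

Forward path: (40 + 1.6s)·8.6/(s(s+5.7)). The closed-loop characteristic equation is s² + (5.7 + 8.6·1.6)s + 8.6·40 = 0.
That is s² + 19.46s + 344 = 0, so ω_n = 18.55 rad/s and ζ = 19.46/(2·18.55) = 0.5246.

ζ = 0.525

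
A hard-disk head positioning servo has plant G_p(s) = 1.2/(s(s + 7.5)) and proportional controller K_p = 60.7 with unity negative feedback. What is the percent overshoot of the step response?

21.5%

The closed-loop denominator s² + 7.5s + 72.84 gives ω_n = √72.84 = 8.535 and ζ = 7.5/(2ω_n) = 0.4394.
%OS = 100·exp(−πζ/√(1−ζ²)) = 100·exp(−π·0.4394/√0.8069) = 21.5%.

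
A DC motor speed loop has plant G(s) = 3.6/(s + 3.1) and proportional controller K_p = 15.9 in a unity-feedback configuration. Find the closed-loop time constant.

τ = 0.0166 s

Closed-loop transfer function: T(s) = K_p·G(s)/(1 + K_p·G(s)) = 57.24/(s + 3.1 + 57.24) = 57.24/(s + 60.34).
Time constant τ = 1/60.34 = 0.0166 s.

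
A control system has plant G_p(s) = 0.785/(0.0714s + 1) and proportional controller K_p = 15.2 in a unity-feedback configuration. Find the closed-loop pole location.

s = -181.1

Closed loop: T(s) = K_p·G_p/(1+K_p·G_p) = 11.93/(0.0714s + 1 + 11.93), with pole at s = −(1 + 11.93)/0.0714 = −181.1.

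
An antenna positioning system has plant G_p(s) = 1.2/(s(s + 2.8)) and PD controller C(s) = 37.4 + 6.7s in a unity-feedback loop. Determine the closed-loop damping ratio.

Forward path: (37.4 + 6.7s)·1.2/(s(s+2.8)). The closed-loop characteristic equation is s² + (2.8 + 1.2·6.7)s + 1.2·37.4 = 0.
That is s² + 10.84s + 44.88 = 0, so ω_n = 6.699 rad/s and ζ = 10.84/(2·6.699) = 0.809.

ζ = 0.809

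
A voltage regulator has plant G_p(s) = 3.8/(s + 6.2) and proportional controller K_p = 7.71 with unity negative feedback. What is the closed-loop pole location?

s = -35.5

Closed-loop transfer function: T(s) = K_p·G_p(s)/(1 + K_p·G_p(s)) = 29.3/(s + 6.2 + 29.3) = 29.3/(s + 35.5).
The closed-loop pole is at s = −35.5.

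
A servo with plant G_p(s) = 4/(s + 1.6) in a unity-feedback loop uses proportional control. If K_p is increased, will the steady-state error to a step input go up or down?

The position error constant K_pos = K_p·G_p(0) grows with K_p, and e_ss = 1/(1+K_pos) falls.

decrease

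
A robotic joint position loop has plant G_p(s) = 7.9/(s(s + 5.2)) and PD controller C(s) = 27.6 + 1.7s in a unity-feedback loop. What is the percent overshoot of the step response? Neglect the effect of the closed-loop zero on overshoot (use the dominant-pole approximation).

Forward path: (27.6 + 1.7s)·7.9/(s(s+5.2)). The closed-loop characteristic equation is s² + (5.2 + 7.9·1.7)s + 7.9·27.6 = 0.
That is s² + 18.63s + 218 = 0, so ω_n = 14.77 rad/s and ζ = 18.63/(2·14.77) = 0.6308.
%OS = 100·exp(−πζ/√(1−ζ²)) = 7.78%.

7.78%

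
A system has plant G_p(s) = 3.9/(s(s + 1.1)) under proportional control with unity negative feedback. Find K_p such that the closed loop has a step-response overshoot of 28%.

K_p = 0.55

From %OS = 100·exp(−πζ/√(1−ζ²)) = 28%, ζ = −ln(0.28)/√(π²+ln²(0.28)) = 0.3755.
Characteristic equation s² + 1.1s + 3.9K_p = 0 gives ζ = 1.1/(2√(3.9K_p)).
Setting ζ = 0.3755: √(3.9K_p) = 1.1/(2·0.3755) = 1.465, so K_p = 2.145/3.9 = 0.55.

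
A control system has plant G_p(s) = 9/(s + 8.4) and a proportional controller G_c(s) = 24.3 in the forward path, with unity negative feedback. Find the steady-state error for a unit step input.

0.037

The loop is type 0. Static position error constant K_pos = G_c(0)·G_p(0) = 24.3·1.071 = 26.04.
Steady-state error to a unit step: e_ss = 1/(1+K_pos) = 1/27.04 = 0.037.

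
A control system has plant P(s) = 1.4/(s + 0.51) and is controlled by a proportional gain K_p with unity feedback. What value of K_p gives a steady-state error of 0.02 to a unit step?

The loop is type 0, so e_ss(step) = 1/(1 + K_pos) with K_pos = K_p·P(0).
P(0) = 2.745. Require 1/(1 + K_p·2.745) = 0.02, so 1 + 2.745·K_p = 50.
K_p = (50 − 1)/2.745 = 17.9.

K_p = 17.9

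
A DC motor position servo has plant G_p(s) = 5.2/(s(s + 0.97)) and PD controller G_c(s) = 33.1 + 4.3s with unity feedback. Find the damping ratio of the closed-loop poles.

Forward path: (33.1 + 4.3s)·5.2/(s(s+0.97)). The closed-loop characteristic equation is s² + (0.97 + 5.2·4.3)s + 5.2·33.1 = 0.
That is s² + 23.33s + 172.1 = 0, so ω_n = 13.12 rad/s and ζ = 23.33/(2·13.12) = 0.8891.

ζ = 0.889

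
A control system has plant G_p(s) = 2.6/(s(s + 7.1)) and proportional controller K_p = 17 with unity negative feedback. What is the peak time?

The closed-loop denominator s² + 7.1s + 44.2 gives ω_n = √44.2 = 6.648 and ζ = 7.1/(2ω_n) = 0.534.
Damped frequency ω_d = ω_n√(1−ζ²) = 5.621 rad/s, so peak time T_p = π/ω_d = 0.559 s.

T_p = 0.559 s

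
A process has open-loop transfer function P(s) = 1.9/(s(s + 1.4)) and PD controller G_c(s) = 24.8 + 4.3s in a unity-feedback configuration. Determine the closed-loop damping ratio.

Forward path: (24.8 + 4.3s)·1.9/(s(s+1.4)). The closed-loop characteristic equation is s² + (1.4 + 1.9·4.3)s + 1.9·24.8 = 0.
That is s² + 9.57s + 47.12 = 0, so ω_n = 6.864 rad/s and ζ = 9.57/(2·6.864) = 0.6971.

ζ = 0.697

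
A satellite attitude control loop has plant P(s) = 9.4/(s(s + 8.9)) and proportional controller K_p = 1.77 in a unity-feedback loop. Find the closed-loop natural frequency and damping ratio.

With unity feedback the closed-loop characteristic equation is s² + 8.9s + 1.77·9.4 = s² + 8.9s + 16.64 = 0.
Matching s² + 2ζω_n s + ω_n²: ω_n = √16.64 = 4.079 rad/s and 2ζω_n = 8.9, so ζ = 8.9/(2·4.079) = 1.09.

ω_n = 4.08 rad/s, ζ = 1.09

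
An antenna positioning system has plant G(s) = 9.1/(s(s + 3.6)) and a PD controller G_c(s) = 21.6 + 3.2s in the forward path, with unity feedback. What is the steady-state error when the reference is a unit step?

0

The open loop G_c(s)G(s) has a pole at the origin (type 1), so the static position error constant is infinite and e_ss = 1/(1+∞) = 0.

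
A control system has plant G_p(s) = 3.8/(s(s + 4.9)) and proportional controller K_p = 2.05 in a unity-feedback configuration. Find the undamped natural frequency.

ω_n = 2.79 rad/s

The closed-loop denominator is s(s+4.9) + 2.05·3.8 = s² + 4.9s + 7.79.
So ω_n² = 7.79 ⇒ ω_n = 2.791 rad/s, and ζ = 4.9/(2ω_n) = 0.878.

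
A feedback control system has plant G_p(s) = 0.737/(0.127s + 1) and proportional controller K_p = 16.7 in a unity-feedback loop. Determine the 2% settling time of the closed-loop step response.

Closed loop: T(s) = K_p·G_p/(1+K_p·G_p) = 12.31/(0.127s + 1 + 12.31), with pole at s = −(1 + 12.31)/0.127 = −104.8.
τ = 1/104.8 = 0.009543 s, so 2% settling time ≈ 4τ = 0.0382 s.

T_s ≈ 0.0382 s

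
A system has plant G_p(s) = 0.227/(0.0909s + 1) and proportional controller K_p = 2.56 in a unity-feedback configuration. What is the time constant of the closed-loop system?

τ = 0.0575 s

Closed loop: T(s) = K_p·G_p/(1+K_p·G_p) = 0.5811/(0.0909s + 1 + 0.5811), with pole at s = −(1 + 0.5811)/0.0909 = −17.39.
Closed-loop time constant τ = 1/17.39 = 0.0575 s.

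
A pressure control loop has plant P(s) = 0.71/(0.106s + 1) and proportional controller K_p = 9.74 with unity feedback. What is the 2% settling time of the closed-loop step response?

Closed loop: T(s) = K_p·P/(1+K_p·P) = 6.915/(0.106s + 1 + 6.915), with pole at s = −(1 + 6.915)/0.106 = −74.67.
τ = 1/74.67 = 0.01339 s, so 2% settling time ≈ 4τ = 0.0536 s.

T_s ≈ 0.0536 s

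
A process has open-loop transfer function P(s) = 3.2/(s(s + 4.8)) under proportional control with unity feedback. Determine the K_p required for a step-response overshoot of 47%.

From %OS = 100·exp(−πζ/√(1−ζ²)) = 47%, ζ = −ln(0.47)/√(π²+ln²(0.47)) = 0.2337.
Characteristic equation s² + 4.8s + 3.2K_p = 0 gives ζ = 4.8/(2√(3.2K_p)).
Setting ζ = 0.2337: √(3.2K_p) = 4.8/(2·0.2337) = 10.27, so K_p = 105.5/3.2 = 33.

K_p = 33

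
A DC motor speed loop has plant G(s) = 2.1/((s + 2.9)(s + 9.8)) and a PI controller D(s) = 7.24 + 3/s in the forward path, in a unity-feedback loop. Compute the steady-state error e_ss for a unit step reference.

The open loop D(s)G(s) has a pole at the origin (type 1), so the static position error constant is infinite and e_ss = 1/(1+∞) = 0.

0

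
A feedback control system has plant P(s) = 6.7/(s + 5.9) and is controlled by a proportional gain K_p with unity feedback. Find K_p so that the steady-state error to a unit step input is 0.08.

Steady-state error for a unit step on this type-0 loop is 1/(1 + K_p·P(0)).
P(0) = 1.136. Require 1/(1 + K_p·1.136) = 0.08, so 1 + 1.136·K_p = 12.5.
K_p = (12.5 − 1)/1.136 = 10.1.

K_p = 10.1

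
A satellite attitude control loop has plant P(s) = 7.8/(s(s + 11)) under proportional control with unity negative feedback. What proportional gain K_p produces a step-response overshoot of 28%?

K_p = 27.5

From %OS = 100·exp(−πζ/√(1−ζ²)) = 28%, ζ = −ln(0.28)/√(π²+ln²(0.28)) = 0.3755.
Characteristic equation s² + 11s + 7.8K_p = 0 gives ζ = 11/(2√(7.8K_p)).
Setting ζ = 0.3755: √(7.8K_p) = 11/(2·0.3755) = 14.65, so K_p = 214.5/7.8 = 27.5.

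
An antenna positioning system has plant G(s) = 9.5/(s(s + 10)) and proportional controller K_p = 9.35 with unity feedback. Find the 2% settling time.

T_s ≈ 0.8 s

Closed-loop characteristic equation: s² + 10s + 88.83 = 0, so ω_n = 9.425 rad/s and ζ = 10/(2·9.425) = 0.5305.
2% settling time T_s ≈ 4/(ζω_n) = 4/5 = 0.8 s.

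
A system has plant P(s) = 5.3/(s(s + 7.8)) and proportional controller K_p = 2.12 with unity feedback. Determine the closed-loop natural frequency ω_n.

With unity feedback the closed-loop characteristic equation is s² + 7.8s + 2.12·5.3 = s² + 7.8s + 11.24 = 0.
Matching s² + 2ζω_n s + ω_n²: ω_n = √11.24 = 3.352 rad/s and 2ζω_n = 7.8, so ζ = 7.8/(2·3.352) = 1.16.

ω_n = 3.35 rad/s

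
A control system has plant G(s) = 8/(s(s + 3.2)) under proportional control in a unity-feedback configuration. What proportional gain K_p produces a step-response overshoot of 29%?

K_p = 2.38

From %OS = 100·exp(−πζ/√(1−ζ²)) = 29%, ζ = −ln(0.29)/√(π²+ln²(0.29)) = 0.3666.
Characteristic equation s² + 3.2s + 8K_p = 0 gives ζ = 3.2/(2√(8K_p)).
Setting ζ = 0.3666: √(8K_p) = 3.2/(2·0.3666) = 4.364, so K_p = 19.05/8 = 2.38.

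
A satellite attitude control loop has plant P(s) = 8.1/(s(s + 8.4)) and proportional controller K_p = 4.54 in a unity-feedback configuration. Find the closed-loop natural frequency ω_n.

ω_n = 6.06 rad/s

1 + K_p·P(s) = 0 gives s² + 8.4s + 36.77 = 0.
Matching s² + 2ζω_n s + ω_n²: ω_n = √36.77 = 6.064 rad/s and 2ζω_n = 8.4, so ζ = 8.4/(2·6.064) = 0.693.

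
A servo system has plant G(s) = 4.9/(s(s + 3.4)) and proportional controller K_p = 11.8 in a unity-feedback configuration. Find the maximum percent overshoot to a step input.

48.6%

Closed-loop characteristic equation: s² + 3.4s + 57.82 = 0, so ω_n = 7.604 rad/s and ζ = 3.4/(2·7.604) = 0.2236.
%OS = 100·exp(−πζ/√(1−ζ²)) = 100·exp(−π·0.2236/√0.95) = 48.6%.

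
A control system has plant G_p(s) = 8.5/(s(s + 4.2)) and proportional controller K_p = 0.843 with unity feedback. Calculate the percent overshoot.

1.88%

From 1 + K_pG_p(s) = 0: s² + 4.2s + 7.165 = 0 ⇒ ω_n = 2.677, ζ = 0.7845.
%OS = 100·exp(−πζ/√(1−ζ²)) = 100·exp(−π·0.7845/√0.3846) = 1.88%.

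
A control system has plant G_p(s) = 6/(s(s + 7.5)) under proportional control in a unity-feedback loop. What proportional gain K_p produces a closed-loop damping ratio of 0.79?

K_p = 3.76

Closed-loop characteristic equation: s² + 7.5s + K_p·6 = 0.
So ω_n = √(6K_p) and 2ζω_n = 7.5, giving ζ = 7.5/(2√(6K_p)).
Setting ζ = 0.79: √(6K_p) = 7.5/(2·0.79) = 4.747, so K_p = 22.53/6 = 3.76.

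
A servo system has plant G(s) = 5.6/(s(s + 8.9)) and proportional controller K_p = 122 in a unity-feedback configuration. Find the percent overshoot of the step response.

Closed-loop characteristic equation: s² + 8.9s + 683.2 = 0, so ω_n = 26.14 rad/s and ζ = 8.9/(2·26.14) = 0.1702.
%OS = 100·exp(−πζ/√(1−ζ²)) = 100·exp(−π·0.1702/√0.971) = 58.1%.

58.1%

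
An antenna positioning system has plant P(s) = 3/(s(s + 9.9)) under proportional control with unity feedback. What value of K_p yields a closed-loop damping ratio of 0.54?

Closed-loop characteristic equation: s² + 9.9s + K_p·3 = 0.
So ω_n = √(3K_p) and 2ζω_n = 9.9, giving ζ = 9.9/(2√(3K_p)).
Setting ζ = 0.54: √(3K_p) = 9.9/(2·0.54) = 9.167, so K_p = 84.03/3 = 28.

K_p = 28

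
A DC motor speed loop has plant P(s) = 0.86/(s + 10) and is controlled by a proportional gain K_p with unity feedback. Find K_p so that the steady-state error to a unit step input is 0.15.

The loop is type 0, so e_ss(step) = 1/(1 + K_pos) with K_pos = K_p·P(0).
P(0) = 0.086. Require 1/(1 + K_p·0.086) = 0.15, so 1 + 0.086·K_p = 6.667.
K_p = (6.667 − 1)/0.086 = 65.9.

K_p = 65.9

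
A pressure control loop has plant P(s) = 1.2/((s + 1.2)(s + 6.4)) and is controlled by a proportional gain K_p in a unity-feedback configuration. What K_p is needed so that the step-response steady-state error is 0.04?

K_p = 154

The loop is type 0, so e_ss(step) = 1/(1 + K_pos) with K_pos = K_p·P(0).
P(0) = 0.1562. Require 1/(1 + K_p·0.1562) = 0.04, so 1 + 0.1562·K_p = 25.
K_p = (25 − 1)/0.1562 = 154.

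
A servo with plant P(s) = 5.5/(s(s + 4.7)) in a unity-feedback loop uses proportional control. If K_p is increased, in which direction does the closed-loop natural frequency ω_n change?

increase

ω_n = √(5.5·K_p), which grows with K_p.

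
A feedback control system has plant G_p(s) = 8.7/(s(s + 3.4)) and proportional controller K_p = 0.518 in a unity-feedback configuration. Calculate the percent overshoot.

From 1 + K_pG_p(s) = 0: s² + 3.4s + 4.507 = 0 ⇒ ω_n = 2.123, ζ = 0.8008.
%OS = 100·exp(−πζ/√(1−ζ²)) = 100·exp(−π·0.8008/√0.3587) = 1.5%.

1.5%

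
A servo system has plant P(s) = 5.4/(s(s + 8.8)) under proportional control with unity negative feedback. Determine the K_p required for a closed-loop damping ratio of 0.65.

Closed-loop characteristic equation: s² + 8.8s + K_p·5.4 = 0.
So ω_n = √(5.4K_p) and 2ζω_n = 8.8, giving ζ = 8.8/(2√(5.4K_p)).
Setting ζ = 0.65: √(5.4K_p) = 8.8/(2·0.65) = 6.769, so K_p = 45.82/5.4 = 8.49.

K_p = 8.49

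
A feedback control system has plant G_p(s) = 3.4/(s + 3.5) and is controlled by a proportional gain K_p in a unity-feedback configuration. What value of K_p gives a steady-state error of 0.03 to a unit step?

K_p = 33.3

The loop is type 0, so e_ss(step) = 1/(1 + K_pos) with K_pos = K_p·G_p(0).
G_p(0) = 0.9714. Require 1/(1 + K_p·0.9714) = 0.03, so 1 + 0.9714·K_p = 33.33.
K_p = (33.33 − 1)/0.9714 = 33.3.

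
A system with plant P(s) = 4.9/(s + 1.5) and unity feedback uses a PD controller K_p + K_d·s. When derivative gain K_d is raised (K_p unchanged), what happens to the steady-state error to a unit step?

K_d affects only the transient (the s-coefficient); the DC loop gain, and hence e_ss, depends only on K_p.

unchanged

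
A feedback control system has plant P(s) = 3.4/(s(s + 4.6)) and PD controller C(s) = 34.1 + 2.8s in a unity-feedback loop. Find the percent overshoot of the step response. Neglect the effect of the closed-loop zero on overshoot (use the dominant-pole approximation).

Forward path: (34.1 + 2.8s)·3.4/(s(s+4.6)). The closed-loop characteristic equation is s² + (4.6 + 3.4·2.8)s + 3.4·34.1 = 0.
That is s² + 14.12s + 115.9 = 0, so ω_n = 10.77 rad/s and ζ = 14.12/(2·10.77) = 0.6557.
%OS = 100·exp(−πζ/√(1−ζ²)) = 6.53%.

6.53%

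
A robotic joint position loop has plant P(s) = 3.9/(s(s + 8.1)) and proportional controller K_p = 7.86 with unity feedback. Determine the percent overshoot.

The closed-loop denominator s² + 8.1s + 30.65 gives ω_n = √30.65 = 5.537 and ζ = 8.1/(2ω_n) = 0.7315.
%OS = 100·exp(−πζ/√(1−ζ²)) = 100·exp(−π·0.7315/√0.4649) = 3.44%.

3.44%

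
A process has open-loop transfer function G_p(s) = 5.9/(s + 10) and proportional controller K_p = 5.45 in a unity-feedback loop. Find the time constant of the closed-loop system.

Closed-loop transfer function: T(s) = K_p·G_p(s)/(1 + K_p·G_p(s)) = 32.16/(s + 10 + 32.16) = 32.16/(s + 42.16).
Time constant τ = 1/42.16 = 0.0237 s.

τ = 0.0237 s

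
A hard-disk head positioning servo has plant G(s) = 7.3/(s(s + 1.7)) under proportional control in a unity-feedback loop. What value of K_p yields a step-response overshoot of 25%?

From %OS = 100·exp(−πζ/√(1−ζ²)) = 25%, ζ = −ln(0.25)/√(π²+ln²(0.25)) = 0.4037.
Characteristic equation s² + 1.7s + 7.3K_p = 0 gives ζ = 1.7/(2√(7.3K_p)).
Setting ζ = 0.4037: √(7.3K_p) = 1.7/(2·0.4037) = 2.105, so K_p = 4.433/7.3 = 0.607.

K_p = 0.607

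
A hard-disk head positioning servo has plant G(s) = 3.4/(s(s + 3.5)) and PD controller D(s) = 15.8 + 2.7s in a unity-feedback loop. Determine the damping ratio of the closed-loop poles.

Forward path: (15.8 + 2.7s)·3.4/(s(s+3.5)). The closed-loop characteristic equation is s² + (3.5 + 3.4·2.7)s + 3.4·15.8 = 0.
That is s² + 12.68s + 53.72 = 0, so ω_n = 7.329 rad/s and ζ = 12.68/(2·7.329) = 0.865.

ζ = 0.865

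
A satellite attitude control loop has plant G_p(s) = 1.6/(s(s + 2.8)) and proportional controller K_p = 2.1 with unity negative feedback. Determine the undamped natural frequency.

ω_n = 1.83 rad/s

The closed-loop denominator is s(s+2.8) + 2.1·1.6 = s² + 2.8s + 3.36.
So ω_n² = 3.36 ⇒ ω_n = 1.833 rad/s, and ζ = 2.8/(2ω_n) = 0.764.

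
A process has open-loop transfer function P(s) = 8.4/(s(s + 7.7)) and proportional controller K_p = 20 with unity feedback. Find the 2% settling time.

T_s ≈ 1.04 s

The closed-loop denominator s² + 7.7s + 168 gives ω_n = √168 = 12.96 and ζ = 7.7/(2ω_n) = 0.297.
2% settling time T_s ≈ 4/(ζω_n) = 4/3.85 = 1.04 s.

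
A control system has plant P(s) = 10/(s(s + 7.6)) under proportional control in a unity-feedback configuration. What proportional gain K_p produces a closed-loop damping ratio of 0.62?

K_p = 3.76

Closed-loop characteristic equation: s² + 7.6s + K_p·10 = 0.
So ω_n = √(10K_p) and 2ζω_n = 7.6, giving ζ = 7.6/(2√(10K_p)).
Setting ζ = 0.62: √(10K_p) = 7.6/(2·0.62) = 6.129, so K_p = 37.57/10 = 3.76.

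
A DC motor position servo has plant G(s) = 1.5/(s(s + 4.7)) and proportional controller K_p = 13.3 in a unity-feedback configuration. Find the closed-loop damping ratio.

With unity feedback the closed-loop characteristic equation is s² + 4.7s + 13.3·1.5 = s² + 4.7s + 19.95 = 0.
So ω_n² = 19.95 ⇒ ω_n = 4.467 rad/s, and ζ = 4.7/(2ω_n) = 0.526.

ζ = 0.526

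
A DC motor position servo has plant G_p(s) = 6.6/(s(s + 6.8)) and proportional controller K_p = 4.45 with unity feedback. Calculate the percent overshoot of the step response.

7.96%

From 1 + K_pG_p(s) = 0: s² + 6.8s + 29.37 = 0 ⇒ ω_n = 5.419, ζ = 0.6274.
%OS = 100·exp(−πζ/√(1−ζ²)) = 100·exp(−π·0.6274/√0.6064) = 7.96%.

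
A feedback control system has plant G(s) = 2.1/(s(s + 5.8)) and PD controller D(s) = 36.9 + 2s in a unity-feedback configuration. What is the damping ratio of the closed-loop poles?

ζ = 0.568

Forward path: (36.9 + 2s)·2.1/(s(s+5.8)). The closed-loop characteristic equation is s² + (5.8 + 2.1·2)s + 2.1·36.9 = 0.
That is s² + 10s + 77.49 = 0, so ω_n = 8.803 rad/s and ζ = 10/(2·8.803) = 0.568.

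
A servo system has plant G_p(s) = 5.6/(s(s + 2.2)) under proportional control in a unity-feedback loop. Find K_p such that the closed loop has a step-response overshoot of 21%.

K_p = 1.09

From %OS = 100·exp(−πζ/√(1−ζ²)) = 21%, ζ = −ln(0.21)/√(π²+ln²(0.21)) = 0.4449.
Characteristic equation s² + 2.2s + 5.6K_p = 0 gives ζ = 2.2/(2√(5.6K_p)).
Setting ζ = 0.4449: √(5.6K_p) = 2.2/(2·0.4449) = 2.472, so K_p = 6.113/5.6 = 1.09.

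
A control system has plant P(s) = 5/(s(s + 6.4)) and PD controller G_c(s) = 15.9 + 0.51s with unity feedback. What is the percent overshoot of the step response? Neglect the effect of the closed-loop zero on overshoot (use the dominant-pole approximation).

16.2%

Forward path: (15.9 + 0.51s)·5/(s(s+6.4)). The closed-loop characteristic equation is s² + (6.4 + 5·0.51)s + 5·15.9 = 0.
That is s² + 8.95s + 79.5 = 0, so ω_n = 8.916 rad/s and ζ = 8.95/(2·8.916) = 0.5019.
%OS = 100·exp(−πζ/√(1−ζ²)) = 16.2%.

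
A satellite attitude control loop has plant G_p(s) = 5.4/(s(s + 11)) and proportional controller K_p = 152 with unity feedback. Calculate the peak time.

The closed-loop denominator s² + 11s + 820.8 gives ω_n = √820.8 = 28.65 and ζ = 11/(2ω_n) = 0.192.
Damped frequency ω_d = ω_n√(1−ζ²) = 28.12 rad/s, so peak time T_p = π/ω_d = 0.112 s.

T_p = 0.112 s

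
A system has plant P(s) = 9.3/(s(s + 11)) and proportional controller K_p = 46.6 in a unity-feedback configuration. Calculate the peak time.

T_p = 0.156 s

From 1 + K_pP(s) = 0: s² + 11s + 433.4 = 0 ⇒ ω_n = 20.82, ζ = 0.2642.
Damped frequency ω_d = ω_n√(1−ζ²) = 20.08 rad/s, so peak time T_p = π/ω_d = 0.156 s.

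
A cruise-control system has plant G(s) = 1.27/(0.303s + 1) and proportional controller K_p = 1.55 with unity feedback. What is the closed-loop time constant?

τ = 0.102 s

Closed loop: T(s) = K_p·G/(1+K_p·G) = 1.969/(0.303s + 1 + 1.969), with pole at s = −(1 + 1.969)/0.303 = −9.797.
Closed-loop time constant τ = 1/9.797 = 0.102 s.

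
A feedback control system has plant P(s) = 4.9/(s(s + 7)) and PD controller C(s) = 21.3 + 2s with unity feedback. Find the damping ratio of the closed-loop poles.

ζ = 0.822

Forward path: (21.3 + 2s)·4.9/(s(s+7)). The closed-loop characteristic equation is s² + (7 + 4.9·2)s + 4.9·21.3 = 0.
That is s² + 16.8s + 104.4 = 0, so ω_n = 10.22 rad/s and ζ = 16.8/(2·10.22) = 0.8222.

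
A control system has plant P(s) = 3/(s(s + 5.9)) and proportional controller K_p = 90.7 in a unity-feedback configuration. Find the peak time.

Closed-loop characteristic equation: s² + 5.9s + 272.1 = 0, so ω_n = 16.5 rad/s and ζ = 5.9/(2·16.5) = 0.1788.
Damped frequency ω_d = ω_n√(1−ζ²) = 16.23 rad/s, so peak time T_p = π/ω_d = 0.194 s.

T_p = 0.194 s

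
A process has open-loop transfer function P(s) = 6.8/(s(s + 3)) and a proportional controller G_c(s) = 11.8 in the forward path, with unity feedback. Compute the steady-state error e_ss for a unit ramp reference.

The loop has one pole at the origin (type 1). Velocity error constant K_v = lim_{s→0} s·G_c(s)P(s) = 11.8·6.8/3 = 26.75.
Steady-state error to a unit ramp: e_ss = 1/K_v = 0.0374.

0.0374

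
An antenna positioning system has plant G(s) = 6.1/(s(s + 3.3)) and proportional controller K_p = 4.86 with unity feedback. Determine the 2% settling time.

T_s ≈ 2.42 s

The closed-loop denominator s² + 3.3s + 29.65 gives ω_n = √29.65 = 5.445 and ζ = 3.3/(2ω_n) = 0.303.
2% settling time T_s ≈ 4/(ζω_n) = 4/1.65 = 2.42 s.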